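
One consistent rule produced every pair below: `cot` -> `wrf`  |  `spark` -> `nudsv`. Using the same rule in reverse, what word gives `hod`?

ale

The output letters match the input read backwards, each shifted +3: cot reversed is toc. Read the word backwards and shift each letter +3.
Undoing it on hod: shift back: h−3=e, o−3=l, d−3=a → ela; then reverse → ale.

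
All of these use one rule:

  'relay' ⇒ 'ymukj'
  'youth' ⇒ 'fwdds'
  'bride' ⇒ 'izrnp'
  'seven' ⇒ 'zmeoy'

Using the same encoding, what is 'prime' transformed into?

wzrwp

In relay: r→y is +7, e→m is +8, l→u is +9, a→k is +10 — the shift increases by 1 each position. Each letter shifts forward by (position + 7), i.e. 7, 8, 9, … — the shift grows by one for each successive letter.
Applying it to prime: p+7=w, r+8=z, i+9=r, m+10=w, e+11=p.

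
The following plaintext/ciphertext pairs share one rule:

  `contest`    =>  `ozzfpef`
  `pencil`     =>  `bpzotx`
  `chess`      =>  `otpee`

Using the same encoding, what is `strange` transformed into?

efdlzsp

The shift depends on letter class: consonant c→o is +12, but vowel o→z is +11. Vowels shift forward by 11 and consonants shift forward by 12.
Applying it to strange: s(cons)+12=e, t(cons)+12=f, r(cons)+12=d, a(vowel)+11=l, n(cons)+12=z, g(cons)+12=s, e(vowel)+11=p.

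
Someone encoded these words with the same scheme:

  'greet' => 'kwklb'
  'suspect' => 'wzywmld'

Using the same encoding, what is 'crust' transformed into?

In greet: g→k is +4, r→w is +5, e→k is +6, e→l is +7 — the shift increases by 1 each position. The shift increases by 1 at each position, starting from +4: 4, 5, 6, ….
For crust: c+4=g, r+5=w, u+6=a, s+7=z, t+8=b.

gwazb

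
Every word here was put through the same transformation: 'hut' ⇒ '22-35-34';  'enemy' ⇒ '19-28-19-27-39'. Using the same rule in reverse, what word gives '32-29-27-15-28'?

roman

h is letter #8 and maps to 22: an offset of 14. Letters become their 1-based position plus 14 (so a→15, b→16, …).
Undoing it on 32-29-27-15-28: 32→(32−14)÷1=18=r, 29→(29−14)÷1=15=o, 27→(27−14)÷1=13=m, 15→(15−14)÷1=1=a, 28→(28−14)÷1=14=n.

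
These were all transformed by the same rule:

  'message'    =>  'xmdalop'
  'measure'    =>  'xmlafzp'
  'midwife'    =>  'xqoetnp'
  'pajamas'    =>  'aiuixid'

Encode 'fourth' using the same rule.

qwfzep

Shifts by position in message: pos 0: m→x (+11), pos 1: e→m (+8), pos 2: s→d (+11), pos 3: s→a (+8) — repeating every 2. A repeating key of period 2 is used — shifts +11, +8 over and over.
Applying it to fourth: f+11=q, o+8=w, u+11=f, r+8=z, t+11=e, h+8=p.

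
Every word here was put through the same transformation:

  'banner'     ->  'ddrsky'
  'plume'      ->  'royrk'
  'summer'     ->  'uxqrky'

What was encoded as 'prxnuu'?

In banner: b→d is +2, a→d is +3, n→r is +4, n→s is +5 — the shift increases by 1 each position. The shift increases by 1 at each position, starting from +2: 2, 3, 4, ….
Reversing it on prxnuu: p−2=n, r−3=o, x−4=t, n−5=i, u−6=o, u−7=n.

notion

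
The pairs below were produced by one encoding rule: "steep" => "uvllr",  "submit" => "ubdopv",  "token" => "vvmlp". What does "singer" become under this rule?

The shift depends on letter class: consonant s→u is +2, but vowel e→l is +7. Two shifts are in play — +7 for a/e/i/o/u, +2 for every other letter.
Applying it to singer: s(cons)+2=u, i(vowel)+7=p, n(cons)+2=p, g(cons)+2=i, e(vowel)+7=l, r(cons)+2=t.

uppilt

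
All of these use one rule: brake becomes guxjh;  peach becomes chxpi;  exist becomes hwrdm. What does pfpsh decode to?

cycle

Treating letters as 0–25, the rule is x ↦ 9x + 23 (mod 26).
Reversing it on pfpsh: p(15)→3·(15−23)≡2=c; f(5)→3·(5−23)≡24=y; p(15)→3·(15−23)≡2=c; s(18)→3·(18−23)≡11=l; h(7)→3·(7−23)≡4=e (all mod 26).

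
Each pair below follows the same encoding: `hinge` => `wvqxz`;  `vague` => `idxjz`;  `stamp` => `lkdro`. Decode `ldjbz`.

This is an affine cipher: with a=0,…,z=25, each position x becomes (25x+3) mod 26.
Decoding ldjbz: l(11)→25·(11−3)≡18=s; d(3)→25·(3−3)≡0=a; j(9)→25·(9−3)≡20=u; b(1)→25·(1−3)≡2=c; z(25)→25·(25−3)≡4=e (all mod 26).

sauce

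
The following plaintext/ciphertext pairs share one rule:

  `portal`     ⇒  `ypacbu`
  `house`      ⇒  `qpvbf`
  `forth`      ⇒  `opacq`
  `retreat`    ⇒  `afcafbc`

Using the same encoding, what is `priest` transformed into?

The shift depends on letter class: consonant p→y is +9, but vowel o→p is +1. Two shifts are in play — +1 for a/e/i/o/u, +9 for every other letter.
On priest: p(cons)+9=y, r(cons)+9=a, i(vowel)+1=j, e(vowel)+1=f, s(cons)+9=b, t(cons)+9=c.

yajfbc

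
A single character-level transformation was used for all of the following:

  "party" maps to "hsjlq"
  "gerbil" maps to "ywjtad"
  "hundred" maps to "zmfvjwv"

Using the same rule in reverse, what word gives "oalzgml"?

Compare letters: p→h is +18, a→s is +18, r→j is +18 — a constant shift. It's a constant shift of +18 (ROT18).
Reversing it on oalzgml: o−18=w, a−18=i, l−18=t, z−18=h, g−18=o, m−18=u, l−18=t.

without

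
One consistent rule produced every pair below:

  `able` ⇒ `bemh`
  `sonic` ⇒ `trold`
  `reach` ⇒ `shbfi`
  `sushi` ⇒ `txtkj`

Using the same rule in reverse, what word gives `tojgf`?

Shifts by position in able: pos 0: a→b (+1), pos 1: b→e (+3), pos 2: l→m (+1), pos 3: e→h (+3) — repeating every 2. The shifts repeat in a cycle of length 2: positions 0,1,… shift by +1, +3, then the pattern repeats.
Reversing it on tojgf: t−1=s, o−3=l, j−1=i, g−3=d, f−1=e.

slide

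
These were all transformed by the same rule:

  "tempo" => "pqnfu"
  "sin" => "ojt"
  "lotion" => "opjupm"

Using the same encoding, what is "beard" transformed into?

Two steps: reverse the string, then apply a Caesar shift of +1.
On beard: reverse → draeb; then shift: d+1=e, r+1=s, a+1=b, e+1=f, b+1=c.

esbfc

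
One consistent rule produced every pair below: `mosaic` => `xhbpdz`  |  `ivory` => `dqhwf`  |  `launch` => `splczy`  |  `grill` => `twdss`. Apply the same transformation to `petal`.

mjgps

m(12)→x(23) and o(14)→h(7) fit y≡5x+15 (mod 26); the inverse of 5 mod 26 is 21. Each letter's alphabet position (a=0..z=25) is mapped through 5·x+15 mod 26 — an affine cipher.
Applying it to petal: p(15)→5·15+15≡12=m; e(4)→5·4+15≡9=j; t(19)→5·19+15≡6=g; a(0)→5·0+15≡15=p; l(11)→5·11+15≡18=s (all mod 26).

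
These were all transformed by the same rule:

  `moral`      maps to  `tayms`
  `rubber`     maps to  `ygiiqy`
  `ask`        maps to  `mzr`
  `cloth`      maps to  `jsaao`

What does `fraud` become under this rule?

mymgk

The shift depends on letter class: consonant m→t is +7, but vowel o→a is +12. The rule splits by letter class: vowels +12, consonants +7.
Applying it to fraud: f(cons)+7=m, r(cons)+7=y, a(vowel)+12=m, u(vowel)+12=g, d(cons)+7=k.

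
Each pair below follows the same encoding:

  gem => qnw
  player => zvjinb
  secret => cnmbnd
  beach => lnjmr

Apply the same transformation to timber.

drwlnb

The shift depends on letter class: consonant g→q is +10, but vowel e→n is +9. Vowels shift forward by 9 and consonants shift forward by 10.
On timber: t(cons)+10=d, i(vowel)+9=r, m(cons)+10=w, b(cons)+10=l, e(vowel)+9=n, r(cons)+10=b.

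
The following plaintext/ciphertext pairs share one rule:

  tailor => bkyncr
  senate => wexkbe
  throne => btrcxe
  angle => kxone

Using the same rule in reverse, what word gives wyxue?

since

This is an affine cipher: with a=0,…,z=25, each position x becomes (5x+10) mod 26.
Decoding wyxue: w(22)→21·(22−10)≡18=s; y(24)→21·(24−10)≡8=i; x(23)→21·(23−10)≡13=n; u(20)→21·(20−10)≡2=c; e(4)→21·(4−10)≡4=e (all mod 26).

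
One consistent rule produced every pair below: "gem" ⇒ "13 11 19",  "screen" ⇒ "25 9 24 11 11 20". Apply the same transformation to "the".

26 14 11

g is letter #7 and maps to 13: an offset of 6. The number is (letter's place in the alphabet, a=1) + 6.
For the: t=20→26, h=8→14, e=5→11.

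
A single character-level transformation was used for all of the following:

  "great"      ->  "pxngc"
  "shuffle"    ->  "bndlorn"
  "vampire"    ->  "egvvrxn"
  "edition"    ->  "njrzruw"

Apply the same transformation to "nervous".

Shifts by position in great: pos 0: g→p (+9), pos 1: r→x (+6), pos 2: e→n (+9), pos 3: a→g (+6) — repeating every 2. A repeating key of period 2 is used — shifts +9, +6 over and over.
On nervous: n+9=w, e+6=k, r+9=a, v+6=b, o+9=x, u+6=a, s+9=b.

wkabxab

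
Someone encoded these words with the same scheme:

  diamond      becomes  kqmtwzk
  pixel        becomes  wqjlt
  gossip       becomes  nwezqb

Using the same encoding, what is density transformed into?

Shifts by position in diamond: pos 0: d→k (+7), pos 1: i→q (+8), pos 2: a→m (+12), pos 3: m→t (+7), pos 4: o→w (+8), pos 5: n→z (+12) — repeating every 3. It's a Vigenère-style cipher with numeric key [7,8,12]: position i shifts by key[i mod 3].
Applying it to density: d+7=k, e+8=m, n+12=z, s+7=z, i+8=q, t+12=f, y+7=f.

kmzzqff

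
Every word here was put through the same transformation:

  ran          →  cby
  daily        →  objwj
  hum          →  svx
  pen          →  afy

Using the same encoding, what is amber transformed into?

Vowels shift forward by 1 and consonants shift forward by 11.
Applying it to amber: a(vowel)+1=b, m(cons)+11=x, b(cons)+11=m, e(vowel)+1=f, r(cons)+11=c.

bxmfc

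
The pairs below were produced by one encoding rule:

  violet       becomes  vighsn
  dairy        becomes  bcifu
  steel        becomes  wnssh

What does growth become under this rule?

This is an affine cipher: with a=0,…,z=25, each position x becomes (17x+2) mod 26.
Applying it to growth: g(6)→17·6+2≡0=a; r(17)→17·17+2≡5=f; o(14)→17·14+2≡6=g; w(22)→17·22+2≡12=m; t(19)→17·19+2≡13=n; h(7)→17·7+2≡17=r (all mod 26).

afgmnr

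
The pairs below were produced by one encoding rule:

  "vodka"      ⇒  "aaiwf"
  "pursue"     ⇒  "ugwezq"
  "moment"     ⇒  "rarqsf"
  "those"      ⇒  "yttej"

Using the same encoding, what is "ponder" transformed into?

Shifts by position in vodka: pos 0: v→a (+5), pos 1: o→a (+12), pos 2: d→i (+5), pos 3: k→w (+12) — repeating every 2. The shifts repeat in a cycle of length 2: positions 0,1,… shift by +5, +12, then the pattern repeats.
On ponder: p+5=u, o+12=a, n+5=s, d+12=p, e+5=j, r+12=d.

uaspjd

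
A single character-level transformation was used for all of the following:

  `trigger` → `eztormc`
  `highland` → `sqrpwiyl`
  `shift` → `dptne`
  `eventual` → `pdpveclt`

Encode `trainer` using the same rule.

Shifts by position in trigger: pos 0: t→e (+11), pos 1: r→z (+8), pos 2: i→t (+11), pos 3: g→o (+8) — repeating every 2. The shifts repeat in a cycle of length 2: positions 0,1,… shift by +11, +8, then the pattern repeats.
For trainer: t+11=e, r+8=z, a+11=l, i+8=q, n+11=y, e+8=m, r+11=c.

ezlqymc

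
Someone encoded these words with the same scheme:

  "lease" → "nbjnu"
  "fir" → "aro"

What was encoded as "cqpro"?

fight

The output letters match the input read backwards, each shifted +9: lease reversed is esael. The word is reversed, then every letter is shifted forward by 9.
Reversing it on cqpro: shift back: c−9=t, q−9=h, p−9=g, r−9=i, o−9=f → thgif; then reverse → fight.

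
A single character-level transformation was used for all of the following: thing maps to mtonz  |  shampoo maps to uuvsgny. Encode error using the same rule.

Two steps: reverse the string, then apply a Caesar shift of +6.
Applying it to error: reverse → rorre; then shift: r+6=x, o+6=u, r+6=x, r+6=x, e+6=k.

xuxxk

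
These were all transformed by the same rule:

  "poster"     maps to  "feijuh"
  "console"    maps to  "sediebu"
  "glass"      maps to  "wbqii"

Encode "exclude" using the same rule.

Compare letters: p→f is +16, o→e is +16, s→i is +16 — a constant shift. Every letter moves 16 places later in the alphabet, wrapping around z→a.
For exclude: e+16=u, x+16=n, c+16=s, l+16=b, u+16=k, d+16=t, e+16=u.

unsbktu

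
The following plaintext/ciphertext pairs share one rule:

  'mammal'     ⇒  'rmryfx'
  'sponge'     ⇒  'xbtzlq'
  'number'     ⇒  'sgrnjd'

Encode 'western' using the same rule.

It's a Vigenère-style cipher with numeric key [5,12]: position i shifts by key[i mod 2].
Applying it to western: w+5=b, e+12=q, s+5=x, t+12=f, e+5=j, r+12=d, n+5=s.

bqxfjds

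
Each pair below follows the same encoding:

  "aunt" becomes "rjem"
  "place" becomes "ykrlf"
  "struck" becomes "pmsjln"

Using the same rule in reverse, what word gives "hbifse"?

a(0)→r(17) and u(20)→j(9) fit y≡23x+17 (mod 26); the inverse of 23 mod 26 is 17. Treating letters as 0–25, the rule is x ↦ 23x + 17 (mod 26).
Decoding hbifse: h(7)→17·(7−17)≡12=m; b(1)→17·(1−17)≡14=o; i(8)→17·(8−17)≡3=d; f(5)→17·(5−17)≡4=e; s(18)→17·(18−17)≡17=r; e(4)→17·(4−17)≡13=n (all mod 26).

modern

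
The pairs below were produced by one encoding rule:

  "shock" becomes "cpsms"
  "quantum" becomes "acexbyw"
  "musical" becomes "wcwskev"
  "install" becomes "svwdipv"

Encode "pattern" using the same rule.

zixdmvx

Shifts by position in shock: pos 0: s→c (+10), pos 1: h→p (+8), pos 2: o→s (+4), pos 3: c→m (+10), pos 4: k→s (+8) — repeating every 3. It's a Vigenère-style cipher with numeric key [10,8,4]: position i shifts by key[i mod 3].
Applying it to pattern: p+10=z, a+8=i, t+4=x, t+10=d, e+8=m, r+4=v, n+10=x.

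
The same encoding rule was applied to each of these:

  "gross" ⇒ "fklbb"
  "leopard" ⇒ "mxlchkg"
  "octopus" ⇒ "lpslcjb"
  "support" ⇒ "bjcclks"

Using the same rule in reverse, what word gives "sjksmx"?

turtle

g(6)→f(5) and r(17)→k(10) fit y≡17x+7 (mod 26); the inverse of 17 mod 26 is 23. Each letter's alphabet position (a=0..z=25) is mapped through 17·x+7 mod 26 — an affine cipher.
Reversing it on sjksmx: s(18)→23·(18−7)≡19=t; j(9)→23·(9−7)≡20=u; k(10)→23·(10−7)≡17=r; s(18)→23·(18−7)≡19=t; m(12)→23·(12−7)≡11=l; x(23)→23·(23−7)≡4=e (all mod 26).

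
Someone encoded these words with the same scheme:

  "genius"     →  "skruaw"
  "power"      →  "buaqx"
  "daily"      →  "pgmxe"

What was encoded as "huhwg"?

It's a Vigenère-style cipher with numeric key [12,6,4]: position i shifts by key[i mod 3].
Decoding huhwg: h−12=v, u−6=o, h−4=d, w−12=k, g−6=a.

vodka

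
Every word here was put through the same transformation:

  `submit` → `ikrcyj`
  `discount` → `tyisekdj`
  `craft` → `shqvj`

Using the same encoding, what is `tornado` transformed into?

Compare letters: s→i is +16, u→k is +16, b→r is +16 — a constant shift. It's a constant shift of +16 (ROT16).
On tornado: t+16=j, o+16=e, r+16=h, n+16=d, a+16=q, d+16=t, o+16=e.

jehdqte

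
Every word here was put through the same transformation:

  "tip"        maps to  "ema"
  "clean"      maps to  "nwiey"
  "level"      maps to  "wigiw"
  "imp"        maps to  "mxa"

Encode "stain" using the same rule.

The shift depends on letter class: consonant t→e is +11, but vowel i→m is +4. Vowels shift forward by 4 and consonants shift forward by 11.
On stain: s(cons)+11=d, t(cons)+11=e, a(vowel)+4=e, i(vowel)+4=m, n(cons)+11=y.

deemy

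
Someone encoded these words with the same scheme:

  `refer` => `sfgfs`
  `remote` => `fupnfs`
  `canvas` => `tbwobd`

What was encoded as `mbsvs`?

rural

The output letters match the input read backwards, each shifted +1: refer reversed is refer. The word is reversed, then every letter is shifted forward by 1.
Reversing it on mbsvs: shift back: m−1=l, b−1=a, s−1=r, v−1=u, s−1=r → larur; then reverse → rural.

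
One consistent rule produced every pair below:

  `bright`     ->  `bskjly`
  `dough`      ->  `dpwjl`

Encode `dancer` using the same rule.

In bright: b→b is +0, r→s is +1, i→k is +2, g→j is +3 — the shift increases by 1 each position. Each letter shifts forward by its position index (0, 1, 2, …) — the shift grows by one for each successive letter.
On dancer: d+0=d, a+1=b, n+2=p, c+3=f, e+4=i, r+5=w.

dbpfiw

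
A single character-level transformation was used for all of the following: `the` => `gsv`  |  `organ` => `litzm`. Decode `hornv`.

slime

Each pair mirrors across the alphabet (t↔g, h↔s, e↔v): positions sum to 25. Letters are reflected about the middle of the alphabet (position → 25−position): Atbash.
Reversing it on hornv: h↔s, o↔l, r↔i, n↔m, v↔e.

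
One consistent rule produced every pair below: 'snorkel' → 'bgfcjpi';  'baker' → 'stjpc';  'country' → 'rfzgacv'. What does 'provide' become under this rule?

ecfylqp

s(18)→b(1) and n(13)→g(6) fit y≡25x+19 (mod 26); the inverse of 25 mod 26 is 25. Treating letters as 0–25, the rule is x ↦ 25x + 19 (mod 26).
On provide: p(15)→25·15+19≡4=e; r(17)→25·17+19≡2=c; o(14)→25·14+19≡5=f; v(21)→25·21+19≡24=y; i(8)→25·8+19≡11=l; d(3)→25·3+19≡16=q; e(4)→25·4+19≡15=p (all mod 26).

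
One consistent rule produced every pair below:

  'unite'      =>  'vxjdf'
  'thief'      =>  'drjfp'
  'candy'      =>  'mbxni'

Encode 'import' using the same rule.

jwzpbd

The rule splits by letter class: vowels +1, consonants +10.
For import: i(vowel)+1=j, m(cons)+10=w, p(cons)+10=z, o(vowel)+1=p, r(cons)+10=b, t(cons)+10=d.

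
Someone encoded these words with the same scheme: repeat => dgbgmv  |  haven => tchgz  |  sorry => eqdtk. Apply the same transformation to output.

awfrgv

Shifts by position in repeat: pos 0: r→d (+12), pos 1: e→g (+2), pos 2: p→b (+12), pos 3: e→g (+2) — repeating every 2. It's a Vigenère-style cipher with numeric key [12,2]: position i shifts by key[i mod 2].
For output: o+12=a, u+2=w, t+12=f, p+2=r, u+12=g, t+2=v.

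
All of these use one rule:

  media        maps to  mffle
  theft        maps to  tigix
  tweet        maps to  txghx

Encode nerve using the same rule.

nftyi

The shift increases by 1 at each position, starting from +0: 0, 1, 2, ….
For nerve: n+0=n, e+1=f, r+2=t, v+3=y, e+4=i.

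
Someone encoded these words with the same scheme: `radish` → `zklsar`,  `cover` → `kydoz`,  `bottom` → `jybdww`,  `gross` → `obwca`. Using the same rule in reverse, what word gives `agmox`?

Shifts by position in radish: pos 0: r→z (+8), pos 1: a→k (+10), pos 2: d→l (+8), pos 3: i→s (+10) — repeating every 2. The shifts repeat in a cycle of length 2: positions 0,1,… shift by +8, +10, then the pattern repeats.
Reversing it on agmox: a−8=s, g−10=w, m−8=e, o−10=e, x−8=p.

sweep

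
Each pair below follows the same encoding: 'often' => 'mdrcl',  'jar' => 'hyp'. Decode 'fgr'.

hit

Compare letters: o→m is +24, f→d is +24, t→r is +24 — a constant shift. Every letter moves 24 places later in the alphabet, wrapping around z→a.
Undoing it on fgr: f−24=h, g−24=i, r−24=t.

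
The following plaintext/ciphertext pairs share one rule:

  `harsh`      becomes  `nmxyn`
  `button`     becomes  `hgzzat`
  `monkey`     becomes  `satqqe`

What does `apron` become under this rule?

mvxat

The shift depends on letter class: consonant h→n is +6, but vowel a→m is +12. Two shifts are in play — +12 for a/e/i/o/u, +6 for every other letter.
On apron: a(vowel)+12=m, p(cons)+6=v, r(cons)+6=x, o(vowel)+12=a, n(cons)+6=t.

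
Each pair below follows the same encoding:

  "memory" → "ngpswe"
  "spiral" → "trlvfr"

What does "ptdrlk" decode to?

orange

Letter i (0-indexed) is shifted by i+1, so successive shifts are 1, 2, 3, ….
Reversing it on ptdrlk: p−1=o, t−2=r, d−3=a, r−4=n, l−5=g, k−6=e.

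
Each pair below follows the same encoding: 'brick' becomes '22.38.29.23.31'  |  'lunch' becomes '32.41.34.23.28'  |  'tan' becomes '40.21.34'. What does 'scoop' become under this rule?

39.23.35.35.36

Letters become their 1-based position plus 20 (so a→21, b→22, …).
For scoop: s=19→39, c=3→23, o=15→35, o=15→35, p=16→36.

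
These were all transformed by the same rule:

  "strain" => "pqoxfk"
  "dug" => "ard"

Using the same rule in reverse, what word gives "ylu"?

Compare letters: s→p is +23, t→q is +23, r→o is +23 — a constant shift. This is a Caesar cipher with shift 23.
Reversing it on ylu: y−23=b, l−23=o, u−23=x.

box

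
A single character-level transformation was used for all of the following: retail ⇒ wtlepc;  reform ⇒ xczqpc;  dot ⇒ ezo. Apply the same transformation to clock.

The output letters match the input read backwards, each shifted +11: retail reversed is liater. The word is reversed, then every letter is shifted forward by 11.
Applying it to clock: reverse → kcolc; then shift: k+11=v, c+11=n, o+11=z, l+11=w, c+11=n.

vnzwn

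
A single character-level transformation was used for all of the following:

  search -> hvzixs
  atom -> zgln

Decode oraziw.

lizard

Each pair mirrors across the alphabet (s↔h, e↔v, a↔z): positions sum to 25. Letters are reflected about the middle of the alphabet (position → 25−position): Atbash.
Decoding oraziw: o↔l, r↔i, a↔z, z↔a, i↔r, w↔d.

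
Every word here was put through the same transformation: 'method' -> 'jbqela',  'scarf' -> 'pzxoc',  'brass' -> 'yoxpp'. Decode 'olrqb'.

route

Every letter moves 23 places later in the alphabet, wrapping around z→a.
Undoing it on olrqb: o−23=r, l−23=o, r−23=u, q−23=t, b−23=e.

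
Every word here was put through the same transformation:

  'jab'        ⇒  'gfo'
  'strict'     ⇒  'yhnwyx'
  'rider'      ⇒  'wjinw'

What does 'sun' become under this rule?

szx

Two steps: reverse the string, then apply a Caesar shift of +5.
On sun: reverse → nus; then shift: n+5=s, u+5=z, s+5=x.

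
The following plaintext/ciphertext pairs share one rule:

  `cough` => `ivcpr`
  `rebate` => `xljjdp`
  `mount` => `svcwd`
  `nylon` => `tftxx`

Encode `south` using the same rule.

yvccr

The shift increases by 1 at each position, starting from +6: 6, 7, 8, ….
Applying it to south: s+6=y, o+7=v, u+8=c, t+9=c, h+10=r.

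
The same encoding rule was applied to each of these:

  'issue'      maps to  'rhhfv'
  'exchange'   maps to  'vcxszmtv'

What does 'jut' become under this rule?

qfg

Each pair mirrors across the alphabet (i↔r, s↔h, s↔h): positions sum to 25. This is the alphabet-reversal cipher (Atbash): a becomes z, b becomes y, etc.
On jut: j↔q, u↔f, t↔g.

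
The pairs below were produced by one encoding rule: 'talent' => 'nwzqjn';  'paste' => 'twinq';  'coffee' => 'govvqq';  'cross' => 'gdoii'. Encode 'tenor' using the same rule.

nqjod

t(19)→n(13) and a(0)→w(22) fit y≡5x+22 (mod 26); the inverse of 5 mod 26 is 21. Each letter's alphabet position (a=0..z=25) is mapped through 5·x+22 mod 26 — an affine cipher.
Applying it to tenor: t(19)→5·19+22≡13=n; e(4)→5·4+22≡16=q; n(13)→5·13+22≡9=j; o(14)→5·14+22≡14=o; r(17)→5·17+22≡3=d (all mod 26).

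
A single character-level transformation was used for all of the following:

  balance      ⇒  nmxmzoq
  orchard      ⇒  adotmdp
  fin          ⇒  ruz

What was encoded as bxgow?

Compare letters: b→n is +12, a→m is +12, l→x is +12 — a constant shift. It's a constant shift of +12 (ROT12).
Undoing it on bxgow: b−12=p, x−12=l, g−12=u, o−12=c, w−12=k.

pluck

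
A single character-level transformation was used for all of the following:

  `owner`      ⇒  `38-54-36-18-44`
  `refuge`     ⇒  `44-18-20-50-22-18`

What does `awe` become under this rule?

o(#15)→38 and w(#23)→54: differences scale by 2, so n = 2·pos + 8. The formula is n = 2×(alphabet index, a=1) + 8.
For awe: a=1→10, w=23→54, e=5→18.

10-54-18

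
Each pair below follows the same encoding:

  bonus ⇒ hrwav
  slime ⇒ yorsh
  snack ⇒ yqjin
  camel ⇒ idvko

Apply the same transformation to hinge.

nlwmh

The shifts repeat in a cycle of length 3: positions 0,1,… shift by +6, +3, +9, then the pattern repeats.
Applying it to hinge: h+6=n, i+3=l, n+9=w, g+6=m, e+3=h.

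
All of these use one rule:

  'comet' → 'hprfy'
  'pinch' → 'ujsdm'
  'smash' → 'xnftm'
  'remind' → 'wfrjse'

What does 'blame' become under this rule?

Shifts by position in comet: pos 0: c→h (+5), pos 1: o→p (+1), pos 2: m→r (+5), pos 3: e→f (+1) — repeating every 2. The shifts repeat in a cycle of length 2: positions 0,1,… shift by +5, +1, then the pattern repeats.
Applying it to blame: b+5=g, l+1=m, a+5=f, m+1=n, e+5=j.

gmfnj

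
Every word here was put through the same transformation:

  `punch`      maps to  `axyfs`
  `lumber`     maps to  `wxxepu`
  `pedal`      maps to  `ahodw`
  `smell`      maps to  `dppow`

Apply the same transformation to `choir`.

nkzlc

Shifts by position in punch: pos 0: p→a (+11), pos 1: u→x (+3), pos 2: n→y (+11), pos 3: c→f (+3) — repeating every 2. It's a Vigenère-style cipher with numeric key [11,3]: position i shifts by key[i mod 2].
For choir: c+11=n, h+3=k, o+11=z, i+3=l, r+11=c.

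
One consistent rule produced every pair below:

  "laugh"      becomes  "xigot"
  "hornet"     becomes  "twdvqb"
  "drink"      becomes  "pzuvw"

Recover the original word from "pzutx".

drill

Shifts by position in laugh: pos 0: l→x (+12), pos 1: a→i (+8), pos 2: u→g (+12), pos 3: g→o (+8) — repeating every 2. A repeating key of period 2 is used — shifts +12, +8 over and over.
Reversing it on pzutx: p−12=d, z−8=r, u−12=i, t−8=l, x−12=l.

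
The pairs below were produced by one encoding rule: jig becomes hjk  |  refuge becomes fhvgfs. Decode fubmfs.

The output letters match the input read backwards, each shifted +1: jig reversed is gij. Read the word backwards and shift each letter +1.
Reversing it on fubmfs: shift back: f−1=e, u−1=t, b−1=a, m−1=l, f−1=e, s−1=r → etaler; then reverse → relate.

relate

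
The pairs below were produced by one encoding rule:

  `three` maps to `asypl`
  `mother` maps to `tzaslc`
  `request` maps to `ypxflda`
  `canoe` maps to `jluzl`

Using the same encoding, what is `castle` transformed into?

jlzesp

Shifts by position in three: pos 0: t→a (+7), pos 1: h→s (+11), pos 2: r→y (+7), pos 3: e→p (+11) — repeating every 2. It's a Vigenère-style cipher with numeric key [7,11]: position i shifts by key[i mod 2].
For castle: c+7=j, a+11=l, s+7=z, t+11=e, l+7=s, e+11=p.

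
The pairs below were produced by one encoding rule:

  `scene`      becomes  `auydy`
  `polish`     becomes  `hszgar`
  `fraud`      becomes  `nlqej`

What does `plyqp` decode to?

This is an affine cipher: with a=0,…,z=25, each position x becomes (15x+16) mod 26.
Decoding plyqp: p(15)→7·(15−16)≡19=t; l(11)→7·(11−16)≡17=r; y(24)→7·(24−16)≡4=e; q(16)→7·(16−16)≡0=a; p(15)→7·(15−16)≡19=t (all mod 26).

treat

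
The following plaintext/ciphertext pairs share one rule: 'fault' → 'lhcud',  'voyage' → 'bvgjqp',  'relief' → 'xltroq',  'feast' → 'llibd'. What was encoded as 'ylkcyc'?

Each letter shifts forward by (position + 6), i.e. 6, 7, 8, … — the shift grows by one for each successive letter.
Decoding ylkcyc: y−6=s, l−7=e, k−8=c, c−9=t, y−10=o, c−11=r.

sector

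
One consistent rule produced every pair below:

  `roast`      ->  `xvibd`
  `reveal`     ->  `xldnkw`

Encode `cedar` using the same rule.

In roast: r→x is +6, o→v is +7, a→i is +8, s→b is +9 — the shift increases by 1 each position. Letter i (0-indexed) is shifted by i+6, so successive shifts are 6, 7, 8, ….
Applying it to cedar: c+6=i, e+7=l, d+8=l, a+9=j, r+10=b.

illjb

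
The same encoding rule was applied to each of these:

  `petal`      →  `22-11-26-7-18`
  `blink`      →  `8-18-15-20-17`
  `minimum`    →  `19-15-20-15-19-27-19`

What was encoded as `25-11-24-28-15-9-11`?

The number is (letter's place in the alphabet, a=1) + 6.
Undoing it on 25-11-24-28-15-9-11: 25→(25−6)÷1=19=s, 11→(11−6)÷1=5=e, 24→(24−6)÷1=18=r, 28→(28−6)÷1=22=v, 15→(15−6)÷1=9=i, 9→(9−6)÷1=3=c, 11→(11−6)÷1=5=e.

service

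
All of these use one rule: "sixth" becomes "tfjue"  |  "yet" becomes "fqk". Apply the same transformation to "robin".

The output letters match the input read backwards, each shifted +12: sixth reversed is htxis. The word is reversed, then every letter is shifted forward by 12.
For robin: reverse → nibor; then shift: n+12=z, i+12=u, b+12=n, o+12=a, r+12=d.

zunad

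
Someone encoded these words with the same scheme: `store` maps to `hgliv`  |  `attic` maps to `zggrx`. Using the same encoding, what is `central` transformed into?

Each pair mirrors across the alphabet (s↔h, t↔g, o↔l): positions sum to 25. This is the alphabet-reversal cipher (Atbash): a becomes z, b becomes y, etc.
On central: c↔x, e↔v, n↔m, t↔g, r↔i, a↔z, l↔o.

xvmgizo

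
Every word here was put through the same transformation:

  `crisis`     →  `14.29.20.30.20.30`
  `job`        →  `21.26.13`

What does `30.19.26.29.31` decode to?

The number is (letter's place in the alphabet, a=1) + 11.
Undoing it on 30.19.26.29.31: 30→(30−11)÷1=19=s, 19→(19−11)÷1=8=h, 26→(26−11)÷1=15=o, 29→(29−11)÷1=18=r, 31→(31−11)÷1=20=t.

short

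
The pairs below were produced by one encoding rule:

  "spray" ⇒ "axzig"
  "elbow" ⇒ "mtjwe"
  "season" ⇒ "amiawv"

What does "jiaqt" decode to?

basil

Compare letters: s→a is +8, p→x is +8, r→z is +8 — a constant shift. Every letter moves 8 places later in the alphabet, wrapping around z→a.
Reversing it on jiaqt: j−8=b, i−8=a, a−8=s, q−8=i, t−8=l.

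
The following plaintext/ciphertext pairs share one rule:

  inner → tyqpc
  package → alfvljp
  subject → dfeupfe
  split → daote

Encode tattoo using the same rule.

elwezr

A repeating key of period 3 is used — shifts +11, +11, +3 over and over.
For tattoo: t+11=e, a+11=l, t+3=w, t+11=e, o+11=z, o+3=r.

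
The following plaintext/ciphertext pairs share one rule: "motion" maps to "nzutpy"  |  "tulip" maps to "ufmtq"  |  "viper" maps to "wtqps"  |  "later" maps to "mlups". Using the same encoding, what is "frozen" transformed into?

gcpkfy

Shifts by position in motion: pos 0: m→n (+1), pos 1: o→z (+11), pos 2: t→u (+1), pos 3: i→t (+11) — repeating every 2. A repeating key of period 2 is used — shifts +1, +11 over and over.
On frozen: f+1=g, r+11=c, o+1=p, z+11=k, e+1=f, n+11=y.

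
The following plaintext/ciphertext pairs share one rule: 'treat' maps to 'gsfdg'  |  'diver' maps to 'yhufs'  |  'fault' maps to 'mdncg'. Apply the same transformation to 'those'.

gaxzf

t(19)→g(6) and r(17)→s(18) fit y≡7x+3 (mod 26); the inverse of 7 mod 26 is 15. Treating letters as 0–25, the rule is x ↦ 7x + 3 (mod 26).
Applying it to those: t(19)→7·19+3≡6=g; h(7)→7·7+3≡0=a; o(14)→7·14+3≡23=x; s(18)→7·18+3≡25=z; e(4)→7·4+3≡5=f (all mod 26).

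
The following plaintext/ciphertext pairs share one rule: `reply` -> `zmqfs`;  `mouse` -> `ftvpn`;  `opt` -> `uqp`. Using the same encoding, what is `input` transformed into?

Two steps: reverse the string, then apply a Caesar shift of +1.
Applying it to input: reverse → tupni; then shift: t+1=u, u+1=v, p+1=q, n+1=o, i+1=j.

uvqoj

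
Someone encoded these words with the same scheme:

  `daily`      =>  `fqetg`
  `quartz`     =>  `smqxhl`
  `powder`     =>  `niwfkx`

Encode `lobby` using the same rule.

tivvg

d(3)→f(5) and a(0)→q(16) fit y≡5x+16 (mod 26); the inverse of 5 mod 26 is 21. Treating letters as 0–25, the rule is x ↦ 5x + 16 (mod 26).
For lobby: l(11)→5·11+16≡19=t; o(14)→5·14+16≡8=i; b(1)→5·1+16≡21=v; b(1)→5·1+16≡21=v; y(24)→5·24+16≡6=g (all mod 26).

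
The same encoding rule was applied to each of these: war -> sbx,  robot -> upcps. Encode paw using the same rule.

The output letters match the input read backwards, each shifted +1: war reversed is raw. The word is reversed, then every letter is shifted forward by 1.
Applying it to paw: reverse → wap; then shift: w+1=x, a+1=b, p+1=q.

xbq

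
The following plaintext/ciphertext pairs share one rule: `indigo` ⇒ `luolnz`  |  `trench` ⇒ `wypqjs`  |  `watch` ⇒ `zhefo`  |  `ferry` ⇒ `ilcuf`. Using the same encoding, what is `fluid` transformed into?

isflk

Shifts by position in indigo: pos 0: i→l (+3), pos 1: n→u (+7), pos 2: d→o (+11), pos 3: i→l (+3), pos 4: g→n (+7), pos 5: o→z (+11) — repeating every 3. A repeating key of period 3 is used — shifts +3, +7, +11 over and over.
On fluid: f+3=i, l+7=s, u+11=f, i+3=l, d+7=k.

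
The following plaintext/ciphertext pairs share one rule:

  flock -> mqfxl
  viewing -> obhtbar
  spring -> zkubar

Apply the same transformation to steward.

f(5)→m(12) and l(11)→q(16) fit y≡5x+13 (mod 26); the inverse of 5 mod 26 is 21. This is an affine cipher: with a=0,…,z=25, each position x becomes (5x+13) mod 26.
For steward: s(18)→5·18+13≡25=z; t(19)→5·19+13≡4=e; e(4)→5·4+13≡7=h; w(22)→5·22+13≡19=t; a(0)→5·0+13≡13=n; r(17)→5·17+13≡20=u; d(3)→5·3+13≡2=c (all mod 26).

zehtnuc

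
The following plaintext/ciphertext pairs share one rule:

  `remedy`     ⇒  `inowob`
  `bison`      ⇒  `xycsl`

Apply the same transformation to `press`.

ccobz

The output letters match the input read backwards, each shifted +10: remedy reversed is ydemer. The word is reversed, then every letter is shifted forward by 10.
For press: reverse → sserp; then shift: s+10=c, s+10=c, e+10=o, r+10=b, p+10=z.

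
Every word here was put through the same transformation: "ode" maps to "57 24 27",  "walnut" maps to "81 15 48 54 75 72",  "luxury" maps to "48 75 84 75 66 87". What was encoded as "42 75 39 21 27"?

juice

o(#15)→57 and d(#4)→24: differences scale by 3, so n = 3·pos + 12. With a=1..z=26, the number is 3·pos + 12.
Decoding 42 75 39 21 27: 42→(42−12)÷3=10=j, 75→(75−12)÷3=21=u, 39→(39−12)÷3=9=i, 21→(21−12)÷3=3=c, 27→(27−12)÷3=5=e.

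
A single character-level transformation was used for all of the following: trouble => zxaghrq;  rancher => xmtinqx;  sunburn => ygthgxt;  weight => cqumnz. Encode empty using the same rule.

qsvze

The shift depends on letter class: consonant t→z is +6, but vowel o→a is +12. Vowels shift forward by 12 and consonants shift forward by 6.
For empty: e(vowel)+12=q, m(cons)+6=s, p(cons)+6=v, t(cons)+6=z, y(cons)+6=e.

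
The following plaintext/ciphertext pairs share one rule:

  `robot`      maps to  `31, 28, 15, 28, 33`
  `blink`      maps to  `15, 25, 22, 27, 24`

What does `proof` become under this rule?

29, 31, 28, 28, 19

r is letter #18 and maps to 31: an offset of 13. Letters become their 1-based position plus 13 (so a→14, b→15, …).
Applying it to proof: p=16→29, r=18→31, o=15→28, o=15→28, f=6→19.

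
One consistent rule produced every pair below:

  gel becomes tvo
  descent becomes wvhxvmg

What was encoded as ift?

Each pair mirrors across the alphabet (g↔t, e↔v, l↔o): positions sum to 25. Letters are reflected about the middle of the alphabet (position → 25−position): Atbash.
Undoing it on ift: i↔r, f↔u, t↔g.

rug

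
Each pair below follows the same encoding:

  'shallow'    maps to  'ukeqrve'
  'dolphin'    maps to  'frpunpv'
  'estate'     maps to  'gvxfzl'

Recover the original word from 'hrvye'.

forty

In shallow: s→u is +2, h→k is +3, a→e is +4, l→q is +5 — the shift increases by 1 each position. Letter i (0-indexed) is shifted by i+2, so successive shifts are 2, 3, 4, ….
Undoing it on hrvye: h−2=f, r−3=o, v−4=r, y−5=t, e−6=y.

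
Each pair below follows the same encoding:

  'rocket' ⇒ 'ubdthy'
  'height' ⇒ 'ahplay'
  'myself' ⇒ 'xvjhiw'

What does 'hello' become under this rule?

ahiib

Each letter's alphabet position (a=0..z=25) is mapped through 15·x+25 mod 26 — an affine cipher.
For hello: h(7)→15·7+25≡0=a; e(4)→15·4+25≡7=h; l(11)→15·11+25≡8=i; l(11)→15·11+25≡8=i; o(14)→15·14+25≡1=b (all mod 26).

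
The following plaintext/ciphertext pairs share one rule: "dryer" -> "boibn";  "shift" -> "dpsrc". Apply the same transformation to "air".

bsk

The output letters match the input read backwards, each shifted +10: dryer reversed is reyrd. Read the word backwards and shift each letter +10.
For air: reverse → ria; then shift: r+10=b, i+10=s, a+10=k.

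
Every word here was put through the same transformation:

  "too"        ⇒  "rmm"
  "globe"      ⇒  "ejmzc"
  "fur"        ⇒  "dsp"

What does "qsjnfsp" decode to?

sulphur

Compare letters: t→r is +24, o→m is +24, o→m is +24 — a constant shift. Each letter is shifted forward by 24 in the alphabet (a Caesar shift of +24).
Decoding qsjnfsp: q−24=s, s−24=u, j−24=l, n−24=p, f−24=h, s−24=u, p−24=r.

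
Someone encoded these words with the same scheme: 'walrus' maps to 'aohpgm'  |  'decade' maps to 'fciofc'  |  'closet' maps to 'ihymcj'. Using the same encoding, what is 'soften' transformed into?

myzjcb

w(22)→a(0) and a(0)→o(14) fit y≡23x+14 (mod 26); the inverse of 23 mod 26 is 17. This is an affine cipher: with a=0,…,z=25, each position x becomes (23x+14) mod 26.
On soften: s(18)→23·18+14≡12=m; o(14)→23·14+14≡24=y; f(5)→23·5+14≡25=z; t(19)→23·19+14≡9=j; e(4)→23·4+14≡2=c; n(13)→23·13+14≡1=b (all mod 26).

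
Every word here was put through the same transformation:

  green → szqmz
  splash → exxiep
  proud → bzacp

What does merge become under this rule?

ymdoq

It's a Vigenère-style cipher with numeric key [12,8]: position i shifts by key[i mod 2].
For merge: m+12=y, e+8=m, r+12=d, g+8=o, e+12=q.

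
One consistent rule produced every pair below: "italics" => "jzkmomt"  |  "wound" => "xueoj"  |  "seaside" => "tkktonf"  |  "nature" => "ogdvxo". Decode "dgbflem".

careful

A repeating key of period 3 is used — shifts +1, +6, +10 over and over.
Reversing it on dgbflem: d−1=c, g−6=a, b−10=r, f−1=e, l−6=f, e−10=u, m−1=l.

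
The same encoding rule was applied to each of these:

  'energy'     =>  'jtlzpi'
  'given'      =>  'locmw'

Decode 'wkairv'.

retail

In energy: e→j is +5, n→t is +6, e→l is +7, r→z is +8 — the shift increases by 1 each position. The shift increases by 1 at each position, starting from +5: 5, 6, 7, ….
Decoding wkairv: w−5=r, k−6=e, a−7=t, i−8=a, r−9=i, v−10=l.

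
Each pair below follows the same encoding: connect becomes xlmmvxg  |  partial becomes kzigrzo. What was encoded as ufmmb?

Each pair mirrors across the alphabet (c↔x, o↔l, n↔m): positions sum to 25. Each letter is replaced by its mirror in the alphabet: a↔z, b↔y, c↔x, and so on (the Atbash cipher).
Undoing it on ufmmb: u↔f, f↔u, m↔n, m↔n, b↔y.

funny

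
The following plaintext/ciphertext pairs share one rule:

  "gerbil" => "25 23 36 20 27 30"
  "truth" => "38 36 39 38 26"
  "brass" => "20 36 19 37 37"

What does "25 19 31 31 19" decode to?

g is letter #7 and maps to 25: an offset of 18. Each letter is replaced by its alphabet position (a=1..z=26) + 18.
Reversing it on 25 19 31 31 19: 25→(25−18)÷1=7=g, 19→(19−18)÷1=1=a, 31→(31−18)÷1=13=m, 31→(31−18)÷1=13=m, 19→(19−18)÷1=1=a.

gamma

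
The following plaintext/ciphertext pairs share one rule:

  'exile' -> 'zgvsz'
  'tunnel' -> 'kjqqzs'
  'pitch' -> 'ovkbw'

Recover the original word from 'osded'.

plaza

e(4)→z(25) and x(23)→g(6) fit y≡25x+3 (mod 26); the inverse of 25 mod 26 is 25. Treating letters as 0–25, the rule is x ↦ 25x + 3 (mod 26).
Decoding osded: o(14)→25·(14−3)≡15=p; s(18)→25·(18−3)≡11=l; d(3)→25·(3−3)≡0=a; e(4)→25·(4−3)≡25=z; d(3)→25·(3−3)≡0=a (all mod 26).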